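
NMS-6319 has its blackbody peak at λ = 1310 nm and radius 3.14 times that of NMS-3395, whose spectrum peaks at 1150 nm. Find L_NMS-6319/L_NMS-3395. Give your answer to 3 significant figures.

5.86

Wien's law gives T ∝ 1/λ_max, so T_NMS-6319/T_NMS-3395 = λ_NMS-3395/λ_NMS-6319 = 1150/1310 = 0.8779.
Then L ∝ R²T⁴ gives L_NMS-6319/L_NMS-3395 = (3.14)² × (0.8779)⁴ = 9.860 × 0.5939 = 5.856.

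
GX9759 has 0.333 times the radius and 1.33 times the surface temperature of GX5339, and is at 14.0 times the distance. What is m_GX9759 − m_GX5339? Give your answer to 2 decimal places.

6.88

L_GX9759/L_GX5339 = (0.333)²(1.33)⁴ = 0.3470.
F_GX9759/F_GX5339 = (L_GX9759/L_GX5339)/(d_GX9759/d_GX5339)² = 0.3470/196.0 = 0.001770.
m_GX9759 − m_GX5339 = −2.5 log₁₀(0.001770) = 6.88.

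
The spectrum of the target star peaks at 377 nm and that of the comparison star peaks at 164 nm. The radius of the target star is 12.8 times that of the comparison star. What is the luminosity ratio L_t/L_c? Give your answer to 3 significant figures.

Wien's law gives T ∝ 1/λ_max, so T_t/T_c = λ_c/λ_t = 164/377 = 0.4350.
Then L ∝ R²T⁴ gives L_t/L_c = (12.8)² × (0.4350)⁴ = 163.8 × 0.03581 = 5.867.

5.87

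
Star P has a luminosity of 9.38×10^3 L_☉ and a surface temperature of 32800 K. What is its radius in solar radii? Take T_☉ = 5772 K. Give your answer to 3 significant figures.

3.00 solar radii

R/R_☉ = √(L/L_☉) / (T/T_☉)² = √(9.38×10^3) / (5.683)²
       = 96.85 / 32.29 = 2.999.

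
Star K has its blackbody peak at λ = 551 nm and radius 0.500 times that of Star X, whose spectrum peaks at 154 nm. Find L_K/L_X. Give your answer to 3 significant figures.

Wien's law gives T ∝ 1/λ_max, so T_K/T_X = λ_X/λ_K = 154/551 = 0.2795.
Then L ∝ R²T⁴ gives L_K/L_X = (0.500)² × (0.2795)⁴ = 0.2500 × 0.006102 = 0.001526.

0.00153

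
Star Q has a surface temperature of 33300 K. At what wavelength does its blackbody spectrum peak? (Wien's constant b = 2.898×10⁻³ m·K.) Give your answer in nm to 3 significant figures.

87.0 nm

λ_max = b/T = 2.898×10⁻³ / 33300 = 8.70×10^-8 m = 87.03 nm.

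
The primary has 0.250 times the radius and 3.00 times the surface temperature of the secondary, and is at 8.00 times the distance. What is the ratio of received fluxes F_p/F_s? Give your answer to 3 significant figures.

L_p/L_s = (R_p/R_s)²(T_p/T_s)⁴ = (0.250)² × (3.00)⁴ = 5.062.
F_p/F_s = (L_p/L_s)/(d_p/d_s)² = 5.062 / (8.00)² = 0.07910.

0.0791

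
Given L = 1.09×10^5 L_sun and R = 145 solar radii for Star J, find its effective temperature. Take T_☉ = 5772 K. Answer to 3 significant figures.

T/T_☉ = (L/L_☉)^(1/4) / (R/R_☉)^(1/2)
T = 5772 × (1.09×10^5)^(1/4) / √(145) = 5772 × 18.17 / 12.04 = 8710 K.

8.71×10^3 K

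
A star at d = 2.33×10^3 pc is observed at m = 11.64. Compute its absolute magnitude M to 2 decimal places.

-0.20

M = m − 5 log₁₀(d/10 pc) = 11.64 − 5 log₁₀(2.33×10^3/10)
  = 11.64 − 5 × 2.367 = 11.64 − 11.84 = -0.20.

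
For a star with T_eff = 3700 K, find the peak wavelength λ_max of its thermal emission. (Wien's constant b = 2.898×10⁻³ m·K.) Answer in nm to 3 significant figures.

λ_max = b/T = 2.898×10⁻³ / 3700 = 7.83×10^-7 m = 783.2 nm.

783 nm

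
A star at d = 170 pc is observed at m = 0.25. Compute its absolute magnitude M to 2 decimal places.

M = m − 5 log₁₀(d/10 pc) = 0.25 − 5 log₁₀(170/10)
  = 0.25 − 5 × 1.230 = 0.25 − 6.15 = -5.90.

-5.90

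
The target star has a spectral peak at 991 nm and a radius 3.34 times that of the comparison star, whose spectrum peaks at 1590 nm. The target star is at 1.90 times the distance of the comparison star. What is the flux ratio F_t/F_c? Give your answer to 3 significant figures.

20.5

Wien's law: T_t/T_c = λ_c/λ_t = 1590/991 = 1.604.
L_t/L_c = (R_t/R_c)²(T_t/T_c)⁴ = (3.34)²(1.604)⁴ = 73.92.
F_t/F_c = (L_t/L_c)/(d_t/d_c)² = 73.92/(1.90)² = 20.48.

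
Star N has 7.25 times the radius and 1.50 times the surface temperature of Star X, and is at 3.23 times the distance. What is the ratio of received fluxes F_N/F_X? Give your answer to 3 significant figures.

25.5

L_N/L_X = (R_N/R_X)²(T_N/T_X)⁴ = (7.25)² × (1.50)⁴ = 266.1.
F_N/F_X = (L_N/L_X)/(d_N/d_X)² = 266.1 / (3.23)² = 25.51.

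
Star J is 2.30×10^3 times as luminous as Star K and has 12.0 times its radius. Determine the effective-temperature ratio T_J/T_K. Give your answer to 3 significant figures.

2.00

L ∝ R²T⁴ gives T ∝ (L/R²)^(1/4), so
T_J/T_K = (2.30×10^3 / 12.0²)^(1/4) = (15.97)^(1/4) = 1.999.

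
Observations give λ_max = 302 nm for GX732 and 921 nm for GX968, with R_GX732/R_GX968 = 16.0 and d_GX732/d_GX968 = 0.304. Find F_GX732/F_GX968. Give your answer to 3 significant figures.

2.40×10^5

Wien's law: T_GX732/T_GX968 = λ_GX968/λ_GX732 = 921/302 = 3.050.
L_GX732/L_GX968 = (R_GX732/R_GX968)²(T_GX732/T_GX968)⁴ = (16.0)²(3.050)⁴ = 2.214×10^4.
F_GX732/F_GX968 = (L_GX732/L_GX968)/(d_GX732/d_GX968)² = 2.214×10^4/(0.304)² = 2.396×10^5.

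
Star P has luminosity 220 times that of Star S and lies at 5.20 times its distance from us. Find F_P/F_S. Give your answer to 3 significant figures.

F = L/(4πd²), so F_P/F_S = (L_P/L_S) / (d_P/d_S)²
= 220 / (5.20)² = 220 / 27.04 = 8.136.

8.14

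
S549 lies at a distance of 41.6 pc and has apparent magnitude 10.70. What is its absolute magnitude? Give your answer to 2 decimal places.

7.60

M = m − 5 log₁₀(d/10 pc) = 10.70 − 5 log₁₀(41.6/10)
  = 10.70 − 5 × 0.619 = 10.70 − 3.10 = 7.60.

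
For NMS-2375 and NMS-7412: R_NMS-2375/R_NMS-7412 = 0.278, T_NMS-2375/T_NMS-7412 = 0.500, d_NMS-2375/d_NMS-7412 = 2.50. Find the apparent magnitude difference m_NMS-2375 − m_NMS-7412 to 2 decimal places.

7.78

L_NMS-2375/L_NMS-7412 = (0.278)²(0.500)⁴ = 0.004830.
F_NMS-2375/F_NMS-7412 = (L_NMS-2375/L_NMS-7412)/(d_NMS-2375/d_NMS-7412)² = 0.004830/6.250 = 7.728×10^-4.
m_NMS-2375 − m_NMS-7412 = −2.5 log₁₀(7.728×10^-4) = 7.78.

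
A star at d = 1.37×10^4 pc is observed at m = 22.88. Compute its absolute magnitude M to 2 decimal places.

7.20

M = m − 5 log₁₀(d/10 pc) = 22.88 − 5 log₁₀(1.37×10^4/10)
  = 22.88 − 5 × 3.137 = 22.88 − 15.68 = 7.20.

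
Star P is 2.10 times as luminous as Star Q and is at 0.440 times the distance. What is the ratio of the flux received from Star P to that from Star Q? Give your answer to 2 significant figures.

11

F = L/(4πd²), so F_P/F_Q = (L_P/L_Q) / (d_P/d_Q)²
= 2.10 / (0.440)² = 2.10 / 0.1936 = 10.85.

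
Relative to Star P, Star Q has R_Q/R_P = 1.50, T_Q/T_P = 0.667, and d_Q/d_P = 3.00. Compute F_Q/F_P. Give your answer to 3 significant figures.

0.0495

L_Q/L_P = (R_Q/R_P)²(T_Q/T_P)⁴ = (1.50)² × (0.667)⁴ = 0.4453.
F_Q/F_P = (L_Q/L_P)/(d_Q/d_P)² = 0.4453 / (3.00)² = 0.04948.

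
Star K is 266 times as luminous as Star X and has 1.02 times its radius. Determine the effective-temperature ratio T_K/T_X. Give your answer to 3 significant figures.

L ∝ R²T⁴ gives T ∝ (L/R²)^(1/4), so
T_K/T_X = (266 / 1.02²)^(1/4) = (255.7)^(1/4) = 3.999.

4.00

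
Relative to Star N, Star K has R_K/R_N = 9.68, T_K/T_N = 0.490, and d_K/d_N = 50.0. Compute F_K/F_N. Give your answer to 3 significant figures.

L_K/L_N = (R_K/R_N)²(T_K/T_N)⁴ = (9.68)² × (0.490)⁴ = 5.402.
F_K/F_N = (L_K/L_N)/(d_K/d_N)² = 5.402 / (50.0)² = 0.002161.

0.00216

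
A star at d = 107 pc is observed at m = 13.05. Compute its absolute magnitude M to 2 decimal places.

M = m − 5 log₁₀(d/10 pc) = 13.05 − 5 log₁₀(107/10)
  = 13.05 − 5 × 1.029 = 13.05 − 5.15 = 7.90.

7.90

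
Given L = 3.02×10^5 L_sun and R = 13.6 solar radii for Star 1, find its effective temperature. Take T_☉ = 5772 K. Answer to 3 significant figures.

T/T_☉ = (L/L_☉)^(1/4) / (R/R_☉)^(1/2)
T = 5772 × (3.02×10^5)^(1/4) / √(13.6) = 5772 × 23.44 / 3.688 = 3.669×10^4 K.

3.67×10^4 K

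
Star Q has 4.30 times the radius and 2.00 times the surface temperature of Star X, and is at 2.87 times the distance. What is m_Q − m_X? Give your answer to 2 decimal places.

L_Q/L_X = (4.30)²(2.00)⁴ = 295.8.
F_Q/F_X = (L_Q/L_X)/(d_Q/d_X)² = 295.8/8.237 = 35.92.
m_Q − m_X = −2.5 log₁₀(35.92) = -3.89.

-3.89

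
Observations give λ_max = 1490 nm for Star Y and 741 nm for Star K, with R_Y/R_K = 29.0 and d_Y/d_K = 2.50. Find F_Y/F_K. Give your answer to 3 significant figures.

Wien's law: T_Y/T_K = λ_K/λ_Y = 741/1490 = 0.4973.
L_Y/L_K = (R_Y/R_K)²(T_Y/T_K)⁴ = (29.0)²(0.4973)⁴ = 51.44.
F_Y/F_K = (L_Y/L_K)/(d_Y/d_K)² = 51.44/(2.50)² = 8.231.

8.23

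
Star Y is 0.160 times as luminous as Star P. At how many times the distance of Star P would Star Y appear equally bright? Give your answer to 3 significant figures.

Equal flux requires L_Y/d_Y² = L_P/d_P², so d_Y/d_P = √(L_Y/L_P)
= √(0.160) = 0.4000.

0.400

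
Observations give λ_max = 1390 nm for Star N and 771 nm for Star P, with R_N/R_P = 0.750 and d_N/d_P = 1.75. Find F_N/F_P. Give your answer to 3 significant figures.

0.0174

Wien's law: T_N/T_P = λ_P/λ_N = 771/1390 = 0.5547.
L_N/L_P = (R_N/R_P)²(T_N/T_P)⁴ = (0.750)²(0.5547)⁴ = 0.05325.
F_N/F_P = (L_N/L_P)/(d_N/d_P)² = 0.05325/(1.75)² = 0.01739.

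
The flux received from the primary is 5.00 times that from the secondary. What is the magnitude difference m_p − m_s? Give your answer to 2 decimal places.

-1.75

m_p − m_s = −2.5 log₁₀(F_p/F_s) = −2.5 log₁₀(5.00) = −2.5 × (0.699) = -1.747.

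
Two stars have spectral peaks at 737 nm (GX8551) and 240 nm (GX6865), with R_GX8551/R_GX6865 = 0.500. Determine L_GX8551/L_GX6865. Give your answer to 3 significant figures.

Wien's law gives T ∝ 1/λ_max, so T_GX8551/T_GX6865 = λ_GX6865/λ_GX8551 = 240/737 = 0.3256.
Then L ∝ R²T⁴ gives L_GX8551/L_GX6865 = (0.500)² × (0.3256)⁴ = 0.2500 × 0.01125 = 0.002811.

0.00281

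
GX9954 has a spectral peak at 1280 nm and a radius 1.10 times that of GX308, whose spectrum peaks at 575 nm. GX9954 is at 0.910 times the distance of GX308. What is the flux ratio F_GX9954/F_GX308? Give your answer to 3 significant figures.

0.0595

Wien's law: T_GX9954/T_GX308 = λ_GX308/λ_GX9954 = 575/1280 = 0.4492.
L_GX9954/L_GX308 = (R_GX9954/R_GX308)²(T_GX9954/T_GX308)⁴ = (1.10)²(0.4492)⁴ = 0.04927.
F_GX9954/F_GX308 = (L_GX9954/L_GX308)/(d_GX9954/d_GX308)² = 0.04927/(0.910)² = 0.05950.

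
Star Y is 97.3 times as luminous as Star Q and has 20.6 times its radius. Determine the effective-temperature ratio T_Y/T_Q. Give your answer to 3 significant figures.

0.692

L ∝ R²T⁴ gives T ∝ (L/R²)^(1/4), so
T_Y/T_Q = (97.3 / 20.6²)^(1/4) = (0.2293)^(1/4) = 0.6920.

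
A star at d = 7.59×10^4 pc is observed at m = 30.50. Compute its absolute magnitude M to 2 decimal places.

M = m − 5 log₁₀(d/10 pc) = 30.50 − 5 log₁₀(7.59×10^4/10)
  = 30.50 − 5 × 3.880 = 30.50 − 19.40 = 11.10.

11.10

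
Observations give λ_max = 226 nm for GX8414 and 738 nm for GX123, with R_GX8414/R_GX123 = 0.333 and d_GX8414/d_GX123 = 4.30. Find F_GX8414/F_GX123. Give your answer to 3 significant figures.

0.682

Wien's law: T_GX8414/T_GX123 = λ_GX123/λ_GX8414 = 738/226 = 3.265.
L_GX8414/L_GX123 = (R_GX8414/R_GX123)²(T_GX8414/T_GX123)⁴ = (0.333)²(3.265)⁴ = 12.61.
F_GX8414/F_GX123 = (L_GX8414/L_GX123)/(d_GX8414/d_GX123)² = 12.61/(4.30)² = 0.6819.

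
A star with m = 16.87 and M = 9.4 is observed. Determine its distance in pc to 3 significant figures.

m − M = 5 log₁₀(d/10 pc)
16.87 − (9.4) = 7.47 = 5 log₁₀(d/10)
d = 10 × 10^(7.47/5) = 10 × 10^1.494 = 311.9 pc.

312 pc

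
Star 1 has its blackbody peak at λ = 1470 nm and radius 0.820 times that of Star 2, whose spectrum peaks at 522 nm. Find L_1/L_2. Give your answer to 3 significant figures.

Wien's law gives T ∝ 1/λ_max, so T_1/T_2 = λ_2/λ_1 = 522/1470 = 0.3551.
Then L ∝ R²T⁴ gives L_1/L_2 = (0.820)² × (0.3551)⁴ = 0.6724 × 0.01590 = 0.01069.

0.0107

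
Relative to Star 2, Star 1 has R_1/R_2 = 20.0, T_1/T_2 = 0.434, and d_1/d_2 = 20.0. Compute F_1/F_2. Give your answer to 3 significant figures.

L_1/L_2 = (R_1/R_2)²(T_1/T_2)⁴ = (20.0)² × (0.434)⁴ = 14.19.
F_1/F_2 = (L_1/L_2)/(d_1/d_2)² = 14.19 / (20.0)² = 0.03548.

0.0355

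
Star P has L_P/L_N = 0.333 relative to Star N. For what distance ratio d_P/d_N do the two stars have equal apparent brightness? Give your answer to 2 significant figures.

Equal flux requires L_P/d_P² = L_N/d_N², so d_P/d_N = √(L_P/L_N)
= √(0.333) = 0.5771.

0.58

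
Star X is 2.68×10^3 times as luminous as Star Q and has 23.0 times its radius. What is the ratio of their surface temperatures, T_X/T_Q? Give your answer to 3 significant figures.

1.50

L ∝ R²T⁴ gives T ∝ (L/R²)^(1/4), so
T_X/T_Q = (2.68×10^3 / 23.0²)^(1/4) = (5.066)^(1/4) = 1.500.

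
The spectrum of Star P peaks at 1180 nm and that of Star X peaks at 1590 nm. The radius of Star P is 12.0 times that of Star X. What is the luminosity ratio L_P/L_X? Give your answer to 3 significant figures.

Wien's law gives T ∝ 1/λ_max, so T_P/T_X = λ_X/λ_P = 1590/1180 = 1.347.
Then L ∝ R²T⁴ gives L_P/L_X = (12.0)² × (1.347)⁴ = 144.0 × 3.297 = 474.7.

475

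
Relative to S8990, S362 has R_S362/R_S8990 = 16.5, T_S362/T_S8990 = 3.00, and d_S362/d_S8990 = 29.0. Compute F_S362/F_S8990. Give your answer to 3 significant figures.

26.2

L_S362/L_S8990 = (R_S362/R_S8990)²(T_S362/T_S8990)⁴ = (16.5)² × (3.00)⁴ = 2.205×10^4.
F_S362/F_S8990 = (L_S362/L_S8990)/(d_S362/d_S8990)² = 2.205×10^4 / (29.0)² = 26.22.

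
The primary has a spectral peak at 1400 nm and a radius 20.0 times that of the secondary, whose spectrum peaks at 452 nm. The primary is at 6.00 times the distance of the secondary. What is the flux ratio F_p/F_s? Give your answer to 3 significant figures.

0.121

Wien's law: T_p/T_s = λ_s/λ_p = 452/1400 = 0.3229.
L_p/L_s = (R_p/R_s)²(T_p/T_s)⁴ = (20.0)²(0.3229)⁴ = 4.346.
F_p/F_s = (L_p/L_s)/(d_p/d_s)² = 4.346/(6.00)² = 0.1207.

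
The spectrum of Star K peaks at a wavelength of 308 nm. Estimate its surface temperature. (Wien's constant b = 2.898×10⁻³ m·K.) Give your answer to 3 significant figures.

T = b/λ_max = 2.898×10⁻³ / (308×10⁻⁹) = 9409 K.

9.41×10^3 K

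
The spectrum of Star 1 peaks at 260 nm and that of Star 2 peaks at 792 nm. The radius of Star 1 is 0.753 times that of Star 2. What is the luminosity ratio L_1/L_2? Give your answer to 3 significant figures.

48.8

Wien's law gives T ∝ 1/λ_max, so T_1/T_2 = λ_2/λ_1 = 792/260 = 3.046.
Then L ∝ R²T⁴ gives L_1/L_2 = (0.753)² × (3.046)⁴ = 0.5670 × 86.10 = 48.82.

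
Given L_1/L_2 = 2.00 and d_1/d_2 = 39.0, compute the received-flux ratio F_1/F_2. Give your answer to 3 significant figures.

0.00131

F = L/(4πd²), so F_1/F_2 = (L_1/L_2) / (d_1/d_2)²
= 2.00 / (39.0)² = 2.00 / 1521 = 0.001315.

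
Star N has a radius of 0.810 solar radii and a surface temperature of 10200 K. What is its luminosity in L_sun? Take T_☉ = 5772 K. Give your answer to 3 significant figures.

6.40 L_sun

L/L_☉ = (R/R_☉)² (T/T_☉)⁴ = (0.810)² × (10200/5772)⁴
       = 0.6561 × (1.767)⁴ = 0.6561 × 9.752 = 6.398.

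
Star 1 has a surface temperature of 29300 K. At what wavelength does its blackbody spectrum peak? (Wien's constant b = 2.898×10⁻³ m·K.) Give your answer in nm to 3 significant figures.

λ_max = b/T = 2.898×10⁻³ / 29300 = 9.89×10^-8 m = 98.91 nm.

98.9 nm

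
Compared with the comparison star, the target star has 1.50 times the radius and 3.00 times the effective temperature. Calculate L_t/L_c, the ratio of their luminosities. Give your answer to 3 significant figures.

182

From the Stefan–Boltzmann law, L ∝ R²T⁴, so
L_t/L_c = (R_t/R_c)² (T_t/T_c)⁴ = (1.50)² × (3.00)⁴ = 2.250 × 81.00 = 182.2.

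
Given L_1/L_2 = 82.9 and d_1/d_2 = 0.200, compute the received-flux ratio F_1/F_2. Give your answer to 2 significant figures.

2.1×10^3

F = L/(4πd²), so F_1/F_2 = (L_1/L_2) / (d_1/d_2)²
= 82.9 / (0.200)² = 82.9 / 0.04000 = 2072.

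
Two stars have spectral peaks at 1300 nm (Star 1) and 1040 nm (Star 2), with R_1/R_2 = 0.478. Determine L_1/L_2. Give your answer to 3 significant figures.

0.0936

Wien's law gives T ∝ 1/λ_max, so T_1/T_2 = λ_2/λ_1 = 1040/1300 = 0.8000.
Then L ∝ R²T⁴ gives L_1/L_2 = (0.478)² × (0.8000)⁴ = 0.2285 × 0.4096 = 0.09359.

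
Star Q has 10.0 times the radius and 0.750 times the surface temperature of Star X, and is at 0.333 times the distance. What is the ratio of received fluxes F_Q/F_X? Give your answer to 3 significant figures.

L_Q/L_X = (R_Q/R_X)²(T_Q/T_X)⁴ = (10.0)² × (0.750)⁴ = 31.64.
F_Q/F_X = (L_Q/L_X)/(d_Q/d_X)² = 31.64 / (0.333)² = 285.3.

285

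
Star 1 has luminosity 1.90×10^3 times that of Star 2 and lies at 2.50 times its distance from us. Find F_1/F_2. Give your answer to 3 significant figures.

F = L/(4πd²), so F_1/F_2 = (L_1/L_2) / (d_1/d_2)²
= 1.90×10^3 / (2.50)² = 1.90×10^3 / 6.250 = 304.0.

304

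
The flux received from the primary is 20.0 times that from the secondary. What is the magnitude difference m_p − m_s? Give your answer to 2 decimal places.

-3.25

m_p − m_s = −2.5 log₁₀(F_p/F_s) = −2.5 log₁₀(20.0) = −2.5 × (1.301) = -3.253.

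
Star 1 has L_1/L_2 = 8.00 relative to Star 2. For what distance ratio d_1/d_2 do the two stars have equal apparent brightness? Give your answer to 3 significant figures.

2.83

Equal flux requires L_1/d_1² = L_2/d_2², so d_1/d_2 = √(L_1/L_2)
= √(8.00) = 2.828.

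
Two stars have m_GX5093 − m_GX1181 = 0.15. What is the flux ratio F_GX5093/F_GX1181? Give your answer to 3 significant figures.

F_GX5093/F_GX1181 = 10^(−(m_GX5093 − m_GX1181)/2.5) = 10^(-0.15/2.5) = 10^-0.060 = 0.8710.

0.871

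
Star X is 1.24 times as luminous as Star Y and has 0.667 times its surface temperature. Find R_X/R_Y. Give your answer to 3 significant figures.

2.50

L ∝ R²T⁴ gives R ∝ √L / T², so
R_X/R_Y = √(1.24) / (0.667)² = 1.114 / 0.4449 = 2.503.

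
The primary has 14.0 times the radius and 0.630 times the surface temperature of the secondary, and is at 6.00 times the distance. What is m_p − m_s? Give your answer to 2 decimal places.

L_p/L_s = (14.0)²(0.630)⁴ = 30.88.
F_p/F_s = (L_p/L_s)/(d_p/d_s)² = 30.88/36.00 = 0.8577.
m_p − m_s = −2.5 log₁₀(0.8577) = 0.17.

0.17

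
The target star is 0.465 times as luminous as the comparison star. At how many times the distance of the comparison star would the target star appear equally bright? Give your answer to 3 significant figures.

Equal flux requires L_t/d_t² = L_c/d_c², so d_t/d_c = √(L_t/L_c)
= √(0.465) = 0.6819.

0.682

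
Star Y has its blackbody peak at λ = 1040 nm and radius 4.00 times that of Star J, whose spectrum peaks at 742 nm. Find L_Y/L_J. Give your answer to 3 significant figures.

Wien's law gives T ∝ 1/λ_max, so T_Y/T_J = λ_J/λ_Y = 742/1040 = 0.7135.
Then L ∝ R²T⁴ gives L_Y/L_J = (4.00)² × (0.7135)⁴ = 16.00 × 0.2591 = 4.146.

4.15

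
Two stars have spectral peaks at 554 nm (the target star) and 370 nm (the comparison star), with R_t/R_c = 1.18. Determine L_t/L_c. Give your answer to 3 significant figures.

Wien's law gives T ∝ 1/λ_max, so T_t/T_c = λ_c/λ_t = 370/554 = 0.6679.
Then L ∝ R²T⁴ gives L_t/L_c = (1.18)² × (0.6679)⁴ = 1.392 × 0.1990 = 0.2770.

0.277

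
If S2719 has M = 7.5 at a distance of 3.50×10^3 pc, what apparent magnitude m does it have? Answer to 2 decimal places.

m = M + 5 log₁₀(d/10 pc) = 7.5 + 5 log₁₀(3.50×10^3/10)
  = 7.5 + 5 × 2.544 = 7.5 + 12.72 = 20.22.

20.22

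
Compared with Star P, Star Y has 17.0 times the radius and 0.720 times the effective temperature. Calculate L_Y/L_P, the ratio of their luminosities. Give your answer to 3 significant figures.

From the Stefan–Boltzmann law, L ∝ R²T⁴, so
L_Y/L_P = (R_Y/R_P)² (T_Y/T_P)⁴ = (17.0)² × (0.720)⁴ = 289.0 × 0.2687 = 77.67.

77.7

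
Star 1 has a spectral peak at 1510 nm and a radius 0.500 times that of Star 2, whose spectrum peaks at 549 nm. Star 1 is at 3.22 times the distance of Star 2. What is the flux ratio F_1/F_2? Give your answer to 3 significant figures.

Wien's law: T_1/T_2 = λ_2/λ_1 = 549/1510 = 0.3636.
L_1/L_2 = (R_1/R_2)²(T_1/T_2)⁴ = (0.500)²(0.3636)⁴ = 0.004368.
F_1/F_2 = (L_1/L_2)/(d_1/d_2)² = 0.004368/(3.22)² = 4.213×10^-4.

4.21×10^-4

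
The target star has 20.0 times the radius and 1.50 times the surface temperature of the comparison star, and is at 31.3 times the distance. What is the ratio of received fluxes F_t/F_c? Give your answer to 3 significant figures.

L_t/L_c = (R_t/R_c)²(T_t/T_c)⁴ = (20.0)² × (1.50)⁴ = 2025.
F_t/F_c = (L_t/L_c)/(d_t/d_c)² = 2025 / (31.3)² = 2.067.

2.07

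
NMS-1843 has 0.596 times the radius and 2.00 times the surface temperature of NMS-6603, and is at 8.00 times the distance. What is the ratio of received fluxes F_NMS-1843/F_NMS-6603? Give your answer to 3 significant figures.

L_NMS-1843/L_NMS-6603 = (R_NMS-1843/R_NMS-6603)²(T_NMS-1843/T_NMS-6603)⁴ = (0.596)² × (2.00)⁴ = 5.683.
F_NMS-1843/F_NMS-6603 = (L_NMS-1843/L_NMS-6603)/(d_NMS-1843/d_NMS-6603)² = 5.683 / (8.00)² = 0.08880.

0.0888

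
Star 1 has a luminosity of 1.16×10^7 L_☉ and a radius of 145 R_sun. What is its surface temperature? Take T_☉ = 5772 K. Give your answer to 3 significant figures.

2.80×10^4 K

T/T_☉ = (L/L_☉)^(1/4) / (R/R_☉)^(1/2)
T = 5772 × (1.16×10^7)^(1/4) / √(145) = 5772 × 58.36 / 12.04 = 2.797×10^4 K.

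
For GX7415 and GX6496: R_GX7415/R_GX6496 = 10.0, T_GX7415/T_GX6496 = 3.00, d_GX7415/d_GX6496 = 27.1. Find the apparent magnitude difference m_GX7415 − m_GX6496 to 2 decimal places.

-2.61

L_GX7415/L_GX6496 = (10.0)²(3.00)⁴ = 8100.
F_GX7415/F_GX6496 = (L_GX7415/L_GX6496)/(d_GX7415/d_GX6496)² = 8100/734.4 = 11.03.
m_GX7415 − m_GX6496 = −2.5 log₁₀(11.03) = -2.61.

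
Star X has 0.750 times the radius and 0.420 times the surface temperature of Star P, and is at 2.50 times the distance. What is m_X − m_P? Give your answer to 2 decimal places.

6.38

L_X/L_P = (0.750)²(0.420)⁴ = 0.01750.
F_X/F_P = (L_X/L_P)/(d_X/d_P)² = 0.01750/6.250 = 0.002801.
m_X − m_P = −2.5 log₁₀(0.002801) = 6.38.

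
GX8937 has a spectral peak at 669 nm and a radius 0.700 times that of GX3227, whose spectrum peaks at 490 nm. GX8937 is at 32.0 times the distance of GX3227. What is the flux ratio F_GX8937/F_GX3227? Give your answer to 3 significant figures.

1.38×10^-4

Wien's law: T_GX8937/T_GX3227 = λ_GX3227/λ_GX8937 = 490/669 = 0.7324.
L_GX8937/L_GX3227 = (R_GX8937/R_GX3227)²(T_GX8937/T_GX3227)⁴ = (0.700)²(0.7324)⁴ = 0.1410.
F_GX8937/F_GX3227 = (L_GX8937/L_GX3227)/(d_GX8937/d_GX3227)² = 0.1410/(32.0)² = 1.377×10^-4.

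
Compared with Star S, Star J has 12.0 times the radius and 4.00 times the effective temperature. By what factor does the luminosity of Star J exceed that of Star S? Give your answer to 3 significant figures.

From the Stefan–Boltzmann law, L ∝ R²T⁴, so
L_J/L_S = (R_J/R_S)² (T_J/T_S)⁴ = (12.0)² × (4.00)⁴ = 144.0 × 256.0 = 3.686×10^4.

3.69×10^4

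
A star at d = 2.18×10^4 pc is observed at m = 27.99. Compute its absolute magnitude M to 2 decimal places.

11.30

M = m − 5 log₁₀(d/10 pc) = 27.99 − 5 log₁₀(2.18×10^4/10)
  = 27.99 − 5 × 3.338 = 27.99 − 16.69 = 11.30.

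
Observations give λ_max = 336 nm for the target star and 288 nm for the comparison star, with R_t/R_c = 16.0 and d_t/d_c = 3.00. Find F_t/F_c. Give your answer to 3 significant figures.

Wien's law: T_t/T_c = λ_c/λ_t = 288/336 = 0.8571.
L_t/L_c = (R_t/R_c)²(T_t/T_c)⁴ = (16.0)²(0.8571)⁴ = 138.2.
F_t/F_c = (L_t/L_c)/(d_t/d_c)² = 138.2/(3.00)² = 15.35.

15.4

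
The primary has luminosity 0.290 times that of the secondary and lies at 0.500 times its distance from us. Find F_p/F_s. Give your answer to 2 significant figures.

F = L/(4πd²), so F_p/F_s = (L_p/L_s) / (d_p/d_s)²
= 0.290 / (0.500)² = 0.290 / 0.2500 = 1.160.

1.2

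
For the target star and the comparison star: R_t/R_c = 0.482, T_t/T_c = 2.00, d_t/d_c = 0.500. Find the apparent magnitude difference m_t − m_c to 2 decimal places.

-2.93

L_t/L_c = (0.482)²(2.00)⁴ = 3.717.
F_t/F_c = (L_t/L_c)/(d_t/d_c)² = 3.717/0.2500 = 14.87.
m_t − m_c = −2.5 log₁₀(14.87) = -2.93.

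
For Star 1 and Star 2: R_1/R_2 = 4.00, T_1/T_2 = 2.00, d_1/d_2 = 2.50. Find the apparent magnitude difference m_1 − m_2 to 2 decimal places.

-4.03

L_1/L_2 = (4.00)²(2.00)⁴ = 256.0.
F_1/F_2 = (L_1/L_2)/(d_1/d_2)² = 256.0/6.250 = 40.96.
m_1 − m_2 = −2.5 log₁₀(40.96) = -4.03.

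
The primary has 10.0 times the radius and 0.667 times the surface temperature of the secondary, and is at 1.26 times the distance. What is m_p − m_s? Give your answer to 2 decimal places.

L_p/L_s = (10.0)²(0.667)⁴ = 19.79.
F_p/F_s = (L_p/L_s)/(d_p/d_s)² = 19.79/1.588 = 12.47.
m_p − m_s = −2.5 log₁₀(12.47) = -2.74.

-2.74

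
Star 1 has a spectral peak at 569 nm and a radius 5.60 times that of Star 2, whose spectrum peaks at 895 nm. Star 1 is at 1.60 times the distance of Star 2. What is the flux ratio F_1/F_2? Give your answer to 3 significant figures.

Wien's law: T_1/T_2 = λ_2/λ_1 = 895/569 = 1.573.
L_1/L_2 = (R_1/R_2)²(T_1/T_2)⁴ = (5.60)²(1.573)⁴ = 192.0.
F_1/F_2 = (L_1/L_2)/(d_1/d_2)² = 192.0/(1.60)² = 74.99.

75.0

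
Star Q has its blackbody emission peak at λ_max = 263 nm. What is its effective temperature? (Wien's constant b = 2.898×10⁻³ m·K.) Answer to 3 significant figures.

1.10×10^4 K

T = b/λ_max = 2.898×10⁻³ / (263×10⁻⁹) = 1.102×10^4 K.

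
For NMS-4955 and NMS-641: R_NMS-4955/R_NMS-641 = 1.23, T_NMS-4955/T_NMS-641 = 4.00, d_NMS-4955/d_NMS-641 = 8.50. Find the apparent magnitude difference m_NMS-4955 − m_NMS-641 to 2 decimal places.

L_NMS-4955/L_NMS-641 = (1.23)²(4.00)⁴ = 387.3.
F_NMS-4955/F_NMS-641 = (L_NMS-4955/L_NMS-641)/(d_NMS-4955/d_NMS-641)² = 387.3/72.25 = 5.361.
m_NMS-4955 − m_NMS-641 = −2.5 log₁₀(5.361) = -1.82.

-1.82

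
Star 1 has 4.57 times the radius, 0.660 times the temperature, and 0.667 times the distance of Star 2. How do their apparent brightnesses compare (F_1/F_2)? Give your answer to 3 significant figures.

8.91

L_1/L_2 = (R_1/R_2)²(T_1/T_2)⁴ = (4.57)² × (0.660)⁴ = 3.963.
F_1/F_2 = (L_1/L_2)/(d_1/d_2)² = 3.963 / (0.667)² = 8.908.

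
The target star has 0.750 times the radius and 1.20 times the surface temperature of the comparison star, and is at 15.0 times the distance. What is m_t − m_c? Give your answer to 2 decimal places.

5.71

L_t/L_c = (0.750)²(1.20)⁴ = 1.166.
F_t/F_c = (L_t/L_c)/(d_t/d_c)² = 1.166/225.0 = 0.005184.
m_t − m_c = −2.5 log₁₀(0.005184) = 5.71.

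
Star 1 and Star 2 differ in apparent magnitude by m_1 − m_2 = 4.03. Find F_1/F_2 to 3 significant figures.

0.0244

F_1/F_2 = 10^(−(m_1 − m_2)/2.5) = 10^(-4.03/2.5) = 10^-1.612 = 0.02443.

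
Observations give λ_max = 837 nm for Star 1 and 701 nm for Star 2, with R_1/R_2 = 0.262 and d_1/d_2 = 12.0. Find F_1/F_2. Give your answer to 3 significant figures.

Wien's law: T_1/T_2 = λ_2/λ_1 = 701/837 = 0.8375.
L_1/L_2 = (R_1/R_2)²(T_1/T_2)⁴ = (0.262)²(0.8375)⁴ = 0.03377.
F_1/F_2 = (L_1/L_2)/(d_1/d_2)² = 0.03377/(12.0)² = 2.345×10^-4.

2.35×10^-4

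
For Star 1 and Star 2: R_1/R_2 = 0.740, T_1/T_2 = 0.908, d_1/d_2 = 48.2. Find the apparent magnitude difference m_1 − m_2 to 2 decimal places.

9.49

L_1/L_2 = (0.740)²(0.908)⁴ = 0.3722.
F_1/F_2 = (L_1/L_2)/(d_1/d_2)² = 0.3722/2323 = 1.602×10^-4.
m_1 − m_2 = −2.5 log₁₀(1.602×10^-4) = 9.49.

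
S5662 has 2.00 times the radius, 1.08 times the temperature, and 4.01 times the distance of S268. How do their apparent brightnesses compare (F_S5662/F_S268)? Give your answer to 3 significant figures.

0.338

L_S5662/L_S268 = (R_S5662/R_S268)²(T_S5662/T_S268)⁴ = (2.00)² × (1.08)⁴ = 5.442.
F_S5662/F_S268 = (L_S5662/L_S268)/(d_S5662/d_S268)² = 5.442 / (4.01)² = 0.3384.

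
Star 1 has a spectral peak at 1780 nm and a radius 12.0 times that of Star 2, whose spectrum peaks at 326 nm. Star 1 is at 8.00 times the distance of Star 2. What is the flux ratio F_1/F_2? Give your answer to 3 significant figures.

Wien's law: T_1/T_2 = λ_2/λ_1 = 326/1780 = 0.1831.
L_1/L_2 = (R_1/R_2)²(T_1/T_2)⁴ = (12.0)²(0.1831)⁴ = 0.1620.
F_1/F_2 = (L_1/L_2)/(d_1/d_2)² = 0.1620/(8.00)² = 0.002531.

0.00253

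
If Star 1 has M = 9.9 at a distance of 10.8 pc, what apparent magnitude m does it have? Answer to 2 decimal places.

10.07

m = M + 5 log₁₀(d/10 pc) = 9.9 + 5 log₁₀(10.8/10)
  = 9.9 + 5 × 0.033 = 9.9 + 0.17 = 10.07.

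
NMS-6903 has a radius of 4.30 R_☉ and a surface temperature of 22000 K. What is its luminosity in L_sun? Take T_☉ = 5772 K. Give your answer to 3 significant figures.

L/L_☉ = (R/R_☉)² (T/T_☉)⁴ = (4.30)² × (22000/5772)⁴
       = 18.49 × (3.812)⁴ = 18.49 × 211.1 = 3902.

3.90×10^3 L_sun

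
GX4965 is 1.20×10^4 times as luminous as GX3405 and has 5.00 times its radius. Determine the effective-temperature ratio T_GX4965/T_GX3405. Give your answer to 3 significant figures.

4.68

L ∝ R²T⁴ gives T ∝ (L/R²)^(1/4), so
T_GX4965/T_GX3405 = (1.20×10^4 / 5.00²)^(1/4) = (480.0)^(1/4) = 4.681.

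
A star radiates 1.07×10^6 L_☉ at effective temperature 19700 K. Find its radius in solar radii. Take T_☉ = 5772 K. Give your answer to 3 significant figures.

88.8 solar radii

R/R_☉ = √(L/L_☉) / (T/T_☉)² = √(1.07×10^6) / (3.413)²
       = 1034 / 11.65 = 88.80.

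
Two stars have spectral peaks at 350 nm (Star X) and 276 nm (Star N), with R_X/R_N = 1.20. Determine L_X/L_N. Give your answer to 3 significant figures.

0.557

Wien's law gives T ∝ 1/λ_max, so T_X/T_N = λ_N/λ_X = 276/350 = 0.7886.
Then L ∝ R²T⁴ gives L_X/L_N = (1.20)² × (0.7886)⁴ = 1.440 × 0.3867 = 0.5568.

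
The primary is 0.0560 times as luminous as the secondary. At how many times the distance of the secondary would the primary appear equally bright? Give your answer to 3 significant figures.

Equal flux requires L_p/d_p² = L_s/d_s², so d_p/d_s = √(L_p/L_s)
= √(0.0560) = 0.2366.

0.237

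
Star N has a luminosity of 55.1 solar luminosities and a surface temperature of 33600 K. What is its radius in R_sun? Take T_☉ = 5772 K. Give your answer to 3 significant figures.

R/R_☉ = √(L/L_☉) / (T/T_☉)² = √(55.1) / (5.821)²
       = 7.423 / 33.89 = 0.2191.

0.219 R_sun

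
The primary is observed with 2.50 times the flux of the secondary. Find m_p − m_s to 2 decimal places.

-0.99

m_p − m_s = −2.5 log₁₀(F_p/F_s) = −2.5 log₁₀(2.50) = −2.5 × (0.398) = -0.995.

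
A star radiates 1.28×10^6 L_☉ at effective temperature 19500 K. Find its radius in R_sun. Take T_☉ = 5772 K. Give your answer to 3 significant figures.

R/R_☉ = √(L/L_☉) / (T/T_☉)² = √(1.28×10^6) / (3.378)²
       = 1131 / 11.41 = 99.13.

99.1 R_sun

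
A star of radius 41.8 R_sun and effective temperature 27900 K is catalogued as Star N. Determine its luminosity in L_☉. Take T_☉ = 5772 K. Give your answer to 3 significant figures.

9.54×10^5 L_☉

L/L_☉ = (R/R_☉)² (T/T_☉)⁴ = (41.8)² × (27900/5772)⁴
       = 1747 × (4.834)⁴ = 1747 × 545.9 = 9.538×10^5.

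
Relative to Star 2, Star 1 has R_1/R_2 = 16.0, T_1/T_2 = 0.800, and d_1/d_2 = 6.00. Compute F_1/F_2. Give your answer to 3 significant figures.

L_1/L_2 = (R_1/R_2)²(T_1/T_2)⁴ = (16.0)² × (0.800)⁴ = 104.9.
F_1/F_2 = (L_1/L_2)/(d_1/d_2)² = 104.9 / (6.00)² = 2.913.

2.91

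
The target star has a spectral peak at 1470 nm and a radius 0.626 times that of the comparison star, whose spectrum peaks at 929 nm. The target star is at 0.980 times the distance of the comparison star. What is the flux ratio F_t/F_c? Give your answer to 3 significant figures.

0.0651

Wien's law: T_t/T_c = λ_c/λ_t = 929/1470 = 0.6320.
L_t/L_c = (R_t/R_c)²(T_t/T_c)⁴ = (0.626)²(0.6320)⁴ = 0.06251.
F_t/F_c = (L_t/L_c)/(d_t/d_c)² = 0.06251/(0.980)² = 0.06509.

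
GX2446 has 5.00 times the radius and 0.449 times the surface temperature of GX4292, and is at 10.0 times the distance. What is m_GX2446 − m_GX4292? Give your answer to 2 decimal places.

L_GX2446/L_GX4292 = (5.00)²(0.449)⁴ = 1.016.
F_GX2446/F_GX4292 = (L_GX2446/L_GX4292)/(d_GX2446/d_GX4292)² = 1.016/100.0 = 0.01016.
m_GX2446 − m_GX4292 = −2.5 log₁₀(0.01016) = 4.98.

4.98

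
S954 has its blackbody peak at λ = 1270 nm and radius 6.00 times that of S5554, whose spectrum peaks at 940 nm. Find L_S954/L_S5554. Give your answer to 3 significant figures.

Wien's law gives T ∝ 1/λ_max, so T_S954/T_S5554 = λ_S5554/λ_S954 = 940/1270 = 0.7402.
Then L ∝ R²T⁴ gives L_S954/L_S5554 = (6.00)² × (0.7402)⁴ = 36.00 × 0.3001 = 10.80.

10.8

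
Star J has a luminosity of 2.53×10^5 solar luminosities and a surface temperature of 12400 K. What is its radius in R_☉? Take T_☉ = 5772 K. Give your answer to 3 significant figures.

R/R_☉ = √(L/L_☉) / (T/T_☉)² = √(2.53×10^5) / (2.148)²
       = 503.0 / 4.615 = 109.0.

109 R_☉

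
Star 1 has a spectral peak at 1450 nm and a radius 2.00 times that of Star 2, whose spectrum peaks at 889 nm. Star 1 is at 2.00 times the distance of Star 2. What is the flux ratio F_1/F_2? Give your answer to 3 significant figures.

Wien's law: T_1/T_2 = λ_2/λ_1 = 889/1450 = 0.6131.
L_1/L_2 = (R_1/R_2)²(T_1/T_2)⁴ = (2.00)²(0.6131)⁴ = 0.5652.
F_1/F_2 = (L_1/L_2)/(d_1/d_2)² = 0.5652/(2.00)² = 0.1413.

0.141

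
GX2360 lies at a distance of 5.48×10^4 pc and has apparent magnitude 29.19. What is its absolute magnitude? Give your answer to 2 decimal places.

10.50

M = m − 5 log₁₀(d/10 pc) = 29.19 − 5 log₁₀(5.48×10^4/10)
  = 29.19 − 5 × 3.739 = 29.19 − 18.69 = 10.50.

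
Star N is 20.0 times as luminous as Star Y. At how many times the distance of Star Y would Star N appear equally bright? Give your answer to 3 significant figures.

Equal flux requires L_N/d_N² = L_Y/d_Y², so d_N/d_Y = √(L_N/L_Y)
= √(20.0) = 4.472.

4.47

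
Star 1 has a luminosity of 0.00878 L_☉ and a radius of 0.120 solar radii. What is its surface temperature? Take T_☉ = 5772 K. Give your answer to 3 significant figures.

T/T_☉ = (L/L_☉)^(1/4) / (R/R_☉)^(1/2)
T = 5772 × (0.00878)^(1/4) / √(0.120) = 5772 × 0.3061 / 0.3464 = 5100 K.

5.10×10^3 K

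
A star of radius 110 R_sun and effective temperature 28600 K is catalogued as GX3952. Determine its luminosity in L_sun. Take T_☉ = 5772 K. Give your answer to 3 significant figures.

7.29×10^6 L_sun

L/L_☉ = (R/R_☉)² (T/T_☉)⁴ = (110)² × (28600/5772)⁴
       = 1.210×10^4 × (4.955)⁴ = 1.210×10^4 × 602.8 = 7.294×10^6.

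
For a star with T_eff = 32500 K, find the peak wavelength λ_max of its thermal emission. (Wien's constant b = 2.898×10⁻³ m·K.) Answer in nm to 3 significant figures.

89.2 nm

λ_max = b/T = 2.898×10⁻³ / 32500 = 8.92×10^-8 m = 89.17 nm.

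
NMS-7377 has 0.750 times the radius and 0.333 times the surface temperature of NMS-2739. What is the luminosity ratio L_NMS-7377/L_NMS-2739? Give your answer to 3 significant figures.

From the Stefan–Boltzmann law, L ∝ R²T⁴, so
L_NMS-7377/L_NMS-2739 = (R_NMS-7377/R_NMS-2739)² (T_NMS-7377/T_NMS-2739)⁴ = (0.750)² × (0.333)⁴ = 0.5625 × 0.01230 = 0.006917.

0.00692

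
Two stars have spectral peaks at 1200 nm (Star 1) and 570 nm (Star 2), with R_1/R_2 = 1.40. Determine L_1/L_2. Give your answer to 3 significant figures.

Wien's law gives T ∝ 1/λ_max, so T_1/T_2 = λ_2/λ_1 = 570/1200 = 0.4750.
Then L ∝ R²T⁴ gives L_1/L_2 = (1.40)² × (0.4750)⁴ = 1.960 × 0.05091 = 0.09978.

0.0998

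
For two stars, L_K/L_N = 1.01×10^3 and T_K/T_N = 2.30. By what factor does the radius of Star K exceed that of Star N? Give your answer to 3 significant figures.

6.01

L ∝ R²T⁴ gives R ∝ √L / T², so
R_K/R_N = √(1.01×10^3) / (2.30)² = 31.78 / 5.290 = 6.008.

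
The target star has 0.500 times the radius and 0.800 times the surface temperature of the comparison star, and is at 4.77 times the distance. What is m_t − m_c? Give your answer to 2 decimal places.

L_t/L_c = (0.500)²(0.800)⁴ = 0.1024.
F_t/F_c = (L_t/L_c)/(d_t/d_c)² = 0.1024/22.75 = 0.004501.
m_t − m_c = −2.5 log₁₀(0.004501) = 5.87.

5.87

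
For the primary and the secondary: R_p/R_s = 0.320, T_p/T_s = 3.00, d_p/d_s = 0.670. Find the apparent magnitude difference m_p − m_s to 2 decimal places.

-3.17

L_p/L_s = (0.320)²(3.00)⁴ = 8.294.
F_p/F_s = (L_p/L_s)/(d_p/d_s)² = 8.294/0.4489 = 18.48.
m_p − m_s = −2.5 log₁₀(18.48) = -3.17.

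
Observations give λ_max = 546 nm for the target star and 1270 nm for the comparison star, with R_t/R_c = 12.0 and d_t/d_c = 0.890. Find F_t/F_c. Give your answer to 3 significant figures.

Wien's law: T_t/T_c = λ_c/λ_t = 1270/546 = 2.326.
L_t/L_c = (R_t/R_c)²(T_t/T_c)⁴ = (12.0)²(2.326)⁴ = 4215.
F_t/F_c = (L_t/L_c)/(d_t/d_c)² = 4215/(0.890)² = 5321.

5.32×10^3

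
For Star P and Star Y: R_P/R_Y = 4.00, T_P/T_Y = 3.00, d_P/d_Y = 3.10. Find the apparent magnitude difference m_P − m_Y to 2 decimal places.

-5.32

L_P/L_Y = (4.00)²(3.00)⁴ = 1296.
F_P/F_Y = (L_P/L_Y)/(d_P/d_Y)² = 1296/9.610 = 134.9.
m_P − m_Y = −2.5 log₁₀(134.9) = -5.32.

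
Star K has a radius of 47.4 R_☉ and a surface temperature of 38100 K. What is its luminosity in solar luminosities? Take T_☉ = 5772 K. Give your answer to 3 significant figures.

4.27×10^6 solar luminosities

L/L_☉ = (R/R_☉)² (T/T_☉)⁴ = (47.4)² × (38100/5772)⁴
       = 2247 × (6.601)⁴ = 2247 × 1898 = 4.265×10^6.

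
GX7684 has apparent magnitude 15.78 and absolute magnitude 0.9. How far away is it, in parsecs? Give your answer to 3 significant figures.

m − M = 5 log₁₀(d/10 pc)
15.78 − (0.9) = 14.88 = 5 log₁₀(d/10)
d = 10 × 10^(14.88/5) = 10 × 10^2.976 = 9462 pc.

9.46×10^3 pc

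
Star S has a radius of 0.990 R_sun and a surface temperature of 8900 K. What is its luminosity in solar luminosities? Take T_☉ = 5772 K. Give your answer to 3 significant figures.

5.54 solar luminosities

L/L_☉ = (R/R_☉)² (T/T_☉)⁴ = (0.990)² × (8900/5772)⁴
       = 0.9801 × (1.542)⁴ = 0.9801 × 5.653 = 5.540.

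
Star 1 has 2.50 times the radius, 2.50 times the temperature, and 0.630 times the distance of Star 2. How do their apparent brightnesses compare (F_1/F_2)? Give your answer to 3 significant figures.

L_1/L_2 = (R_1/R_2)²(T_1/T_2)⁴ = (2.50)² × (2.50)⁴ = 244.1.
F_1/F_2 = (L_1/L_2)/(d_1/d_2)² = 244.1 / (0.630)² = 615.1.

615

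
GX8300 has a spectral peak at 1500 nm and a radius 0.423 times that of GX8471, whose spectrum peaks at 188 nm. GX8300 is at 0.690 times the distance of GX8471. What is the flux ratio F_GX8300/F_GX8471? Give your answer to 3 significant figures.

Wien's law: T_GX8300/T_GX8471 = λ_GX8471/λ_GX8300 = 188/1500 = 0.1253.
L_GX8300/L_GX8471 = (R_GX8300/R_GX8471)²(T_GX8300/T_GX8471)⁴ = (0.423)²(0.1253)⁴ = 4.415×10^-5.
F_GX8300/F_GX8471 = (L_GX8300/L_GX8471)/(d_GX8300/d_GX8471)² = 4.415×10^-5/(0.690)² = 9.274×10^-5.

9.27×10^-5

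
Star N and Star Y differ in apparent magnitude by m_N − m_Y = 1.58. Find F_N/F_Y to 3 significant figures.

F_N/F_Y = 10^(−(m_N − m_Y)/2.5) = 10^(-1.58/2.5) = 10^-0.632 = 0.2333.

0.233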